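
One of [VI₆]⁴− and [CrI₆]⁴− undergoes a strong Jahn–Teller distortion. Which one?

[CrI₆]⁴−

[VI₆]⁴−: Ligand charges: each iodide is −1. With an overall charge of −4 the vanadium centre must be in the +2 oxidation state. V sits in group 5, so the d-electron count is 5 − 2 = 3. The d³ configuration leaves the e_g set evenly filled (or empty) — no strong Jahn–Teller driving force.
[CrI₆]⁴−: Ligand charges: each iodide is −1. With an overall charge of −4 the chromium centre must be in the +2 oxidation state. Cr sits in group 6, so the d-electron count is 6 − 2 = 4. Iodide is a weak-field ligand for a first-row metal, so the complex is high-spin. The t₂g³e_g¹ (high-spin) configuration has an unevenly filled e_g set; the Jahn–Teller theorem predicts a tetragonal distortion (typically axial elongation) to lift the degeneracy.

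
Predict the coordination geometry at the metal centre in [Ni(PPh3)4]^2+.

Summing ligand charges against the +2 overall charge gives an oxidation state of +2 for nickel.
Ni sits in group 10, so the d-electron count is 10 − 2 = 8.
Coordination number: 4.
Triphenylphosphine is a strong-field ligand (high in the spectrochemical series).
A 3d d⁸ ion with strong-field ligands gains enough CFSE to favour square planar over tetrahedral.

square planar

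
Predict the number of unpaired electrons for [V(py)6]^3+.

2

Summing ligand charges against the +3 overall charge gives an oxidation state of +3 for vanadium.
Group 5 minus oxidation state 3 gives a d² configuration.
In an octahedral field the d² configuration is t₂g²e_g⁰ (only one arrangement possible), giving 2 unpaired electrons.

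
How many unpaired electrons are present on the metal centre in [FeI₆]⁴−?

4 unpaired electrons

Ligand charges: each iodide is −1. With an overall charge of −4 the iron centre must be in the +2 oxidation state.
Fe sits in group 8, so the d-electron count is 8 − 2 = 6.
The spin state decides the count: Iodide is a weak-field ligand for a first-row metal, so the complex is high-spin.
An octahedral high-spin d⁶ ion is t₂g⁴e_g², giving 4 unpaired electrons.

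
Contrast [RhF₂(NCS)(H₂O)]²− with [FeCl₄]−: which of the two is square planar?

[RhF₂(NCS)(H₂O)]²−

For [RhF₂(NCS)(H₂O)]²−: Summing ligand charges against the −2 overall charge gives an oxidation state of +1 for rhodium. Rh sits in group 9, so the d-electron count is 9 − 1 = 8. A 4d d⁸ ion has a large crystal-field splitting; square planar leaves the high-energy d_{x²−y²} orbital empty and maximises CFSE. → square planar.
For [FeCl₄]−: Ligand charges: each chloride is −1. With an overall charge of −1 the iron centre must be in the +3 oxidation state. Fe sits in group 8, so the d-electron count is 8 − 3 = 5. A high-spin d⁵ ion has zero CFSE in either geometry, so four ligands adopt the sterically favoured tetrahedral geometry. → tetrahedral.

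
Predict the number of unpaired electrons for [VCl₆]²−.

Ligand charges: each chloride is −1. With an overall charge of −2 the vanadium centre must be in the +4 oxidation state.
Vanadium is a group-5 element; V(IV) is therefore d¹.
In an octahedral field the d¹ configuration is t₂g¹e_g⁰ (only one arrangement possible), giving 1 unpaired electron.

1 unpaired electron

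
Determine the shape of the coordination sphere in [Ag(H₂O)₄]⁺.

Summing ligand charges against the +1 overall charge gives an oxidation state of +1 for silver.
Silver is a group-11 element; Ag(I) is therefore d¹⁰.
Coordination number: 4.
A d¹⁰ ion has no crystal-field stabilisation preference between square planar and tetrahedral, so four ligands adopt the sterically favoured tetrahedral geometry.

tetrahedral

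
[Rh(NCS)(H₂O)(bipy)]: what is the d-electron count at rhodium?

Ligand charges: each isothiocyanate is −1; water is neutral; 2,2′-bipyridine is neutral. With an overall charge of 0 the rhodium centre must be in the +1 oxidation state.
Group 9 minus oxidation state 1 gives a d⁸ configuration.

d⁸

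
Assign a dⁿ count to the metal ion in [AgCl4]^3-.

Each chloride is −1; balancing the −3 overall charge requires Ag(I).
Group 11 minus oxidation state 1 gives a d¹⁰ configuration.

d10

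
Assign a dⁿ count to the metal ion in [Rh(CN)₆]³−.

d6

Each cyanide is −1; balancing the −3 overall charge requires Rh(III).
Rhodium is a group-9 element; Rh(III) is therefore d⁶.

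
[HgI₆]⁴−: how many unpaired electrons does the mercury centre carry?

0

Each iodide is −1; balancing the −4 overall charge requires Hg(II).
Group 12 minus oxidation state 2 gives a d¹⁰ configuration.
In an octahedral field the d¹⁰ configuration is t₂g⁶e_g⁴, giving 0 unpaired electrons.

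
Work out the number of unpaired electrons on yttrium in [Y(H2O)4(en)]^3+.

0 unpaired electrons

Water is neutral; ethylenediamine is neutral; balancing the +3 overall charge requires Y(III).
Y sits in group 3, so the d-electron count is 3 − 3 = 0.
Counting donor atoms: 4×water (monodentate) → 4 donors; 1×ethylenediamine (bidentate) → 2 donors. Coordination number = 6.
In an octahedral field the d⁰ configuration is t₂g⁰e_g⁰, giving 0 unpaired electrons.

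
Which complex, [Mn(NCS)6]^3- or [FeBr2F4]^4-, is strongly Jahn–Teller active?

[Mn(NCS)6]^3-

[Mn(NCS)6]^3-: Ligand charges: each isothiocyanate is −1. With an overall charge of −3 the manganese centre must be in the +3 oxidation state. Mn sits in group 7, so the d-electron count is 7 − 3 = 4. Isothiocyanate is a weak-field ligand for a first-row metal, so the complex is high-spin. The t₂g³e_g¹ (high-spin) configuration has an unevenly filled e_g set; the Jahn–Teller theorem predicts a tetragonal distortion (typically axial elongation) to lift the degeneracy.
[FeBr2F4]^4-: Each bromide is −1; each fluoride is −1; balancing the −4 overall charge requires Fe(II). Iron is a group-8 element; Fe(II) is therefore d⁶. Bromide and fluoride are weak-field ligands for a first-row metal, so the complex is high-spin. The d⁶ configuration leaves the e_g set evenly filled (or empty) — no strong Jahn–Teller driving force.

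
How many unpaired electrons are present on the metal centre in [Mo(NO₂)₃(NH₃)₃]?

Each nitro (N-bound nitrite) is −1; ammonia is neutral; balancing the 0 overall charge requires Mo(III).
Molybdenum is a group-6 element; Mo(III) is therefore d³.
In an octahedral field the d³ configuration is t₂g³e_g⁰ (only one arrangement possible), giving 3 unpaired electrons.

3 unpaired electrons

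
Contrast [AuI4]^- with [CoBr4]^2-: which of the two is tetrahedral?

[CoBr4]^2-

For [AuI4]^-: Ligand charges: each iodide is −1. With an overall charge of −1 the gold centre must be in the +3 oxidation state. Group 11 minus oxidation state 3 gives a d⁸ configuration. A 5d d⁸ ion has a large crystal-field splitting; square planar leaves the high-energy d_{x²−y²} orbital empty and maximises CFSE. → square planar.
For [CoBr4]^2-: Ligand charges: each bromide is −1. With an overall charge of −2 the cobalt centre must be in the +2 oxidation state. Group 9 minus oxidation state 2 gives a d⁷ configuration. For a high-spin 3d d⁷ ion with weak-field ligands the small Δₜ gives little square-planar CFSE advantage, so four ligands adopt the sterically favoured tetrahedral geometry. → tetrahedral.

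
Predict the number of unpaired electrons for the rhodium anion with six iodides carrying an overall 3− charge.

Summing ligand charges against the −3 overall charge gives an oxidation state of +3 for rhodium.
Rh sits in group 9, so the d-electron count is 9 − 3 = 6.
The spin state decides the count: a 4d ion has a large Δₒ and is invariably low-spin.
An octahedral low-spin d⁶ ion is t₂g⁶e_g⁰, giving 0 unpaired electrons.

0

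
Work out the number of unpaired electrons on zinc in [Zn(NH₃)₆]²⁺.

0 unpaired electrons

Summing ligand charges against the +2 overall charge gives an oxidation state of +2 for zinc.
Zn sits in group 12, so the d-electron count is 12 − 2 = 10.
In an octahedral field the d¹⁰ configuration is t₂g⁶e_g⁴, giving 0 unpaired electrons.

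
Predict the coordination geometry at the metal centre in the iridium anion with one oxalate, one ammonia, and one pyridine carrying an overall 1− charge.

Summing ligand charges against the −1 overall charge gives an oxidation state of +1 for iridium.
Ir sits in group 9, so the d-electron count is 9 − 1 = 8.
Counting donor atoms: 1×oxalate (bidentate) → 2 donors; 1×ammonia (monodentate) → 1 donor; 1×pyridine (monodentate) → 1 donor. Coordination number = 4.
A 5d d⁸ ion has a large crystal-field splitting; square planar leaves the high-energy d_{x²−y²} orbital empty and maximises CFSE.

square planar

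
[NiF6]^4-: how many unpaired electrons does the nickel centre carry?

Ligand charges: each fluoride is −1. With an overall charge of −4 the nickel centre must be in the +2 oxidation state.
Group 10 minus oxidation state 2 gives a d⁸ configuration.
In an octahedral field the d⁸ configuration is t₂g⁶e_g² (only one arrangement possible), giving 2 unpaired electrons.

2 unpaired electrons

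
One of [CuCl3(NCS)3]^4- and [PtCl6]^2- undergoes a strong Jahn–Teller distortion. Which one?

[CuCl3(NCS)3]^4-: Summing ligand charges against the −4 overall charge gives an oxidation state of +2 for copper. Cu sits in group 11, so the d-electron count is 11 − 2 = 9. The t₂g⁶e_g³ configuration has an unevenly filled e_g set; the Jahn–Teller theorem predicts a tetragonal distortion (typically axial elongation) to lift the degeneracy.
[PtCl6]^2-: Summing ligand charges against the −2 overall charge gives an oxidation state of +4 for platinum. Platinum is a group-10 element; Pt(IV) is therefore d⁶. A 5d ion has a large Δₒ and is invariably low-spin. The d⁶ configuration leaves the e_g set evenly filled (or empty) — no strong Jahn–Teller driving force.

[CuCl3(NCS)3]^4-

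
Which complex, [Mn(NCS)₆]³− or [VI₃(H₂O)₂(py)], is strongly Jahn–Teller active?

[Mn(NCS)₆]³−: Each isothiocyanate is −1; balancing the −3 overall charge requires Mn(III). Group 7 minus oxidation state 3 gives a d⁴ configuration. Isothiocyanate is a weak-field ligand for a first-row metal, so the complex is high-spin. The t₂g³e_g¹ (high-spin) configuration has an unevenly filled e_g set; the Jahn–Teller theorem predicts a tetragonal distortion (typically axial elongation) to lift the degeneracy.
[VI₃(H₂O)₂(py)]: Summing ligand charges against the 0 overall charge gives an oxidation state of +3 for vanadium. Group 5 minus oxidation state 3 gives a d² configuration. The d² configuration leaves the e_g set evenly filled (or empty) — no strong Jahn–Teller driving force.

[Mn(NCS)₆]³−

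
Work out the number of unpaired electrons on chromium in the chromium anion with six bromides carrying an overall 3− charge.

Each bromide is −1; balancing the −3 overall charge requires Cr(III).
Cr sits in group 6, so the d-electron count is 6 − 3 = 3.
In an octahedral field the d³ configuration is t₂g³e_g⁰ (only one arrangement possible), giving 3 unpaired electrons.

3 unpaired electrons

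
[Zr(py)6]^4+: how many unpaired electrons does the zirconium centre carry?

Ligand charges: pyridine is neutral. With an overall charge of +4 the zirconium centre must be in the +4 oxidation state.
Zr sits in group 4, so the d-electron count is 4 − 4 = 0.
In an octahedral field the d⁰ configuration is t₂g⁰e_g⁰, giving 0 unpaired electrons.

0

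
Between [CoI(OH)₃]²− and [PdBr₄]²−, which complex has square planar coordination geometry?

For [CoI(OH)₃]²−: Each iodide is −1; each hydroxide is −1; balancing the −2 overall charge requires Co(II). Group 9 minus oxidation state 2 gives a d⁷ configuration. For a high-spin 3d d⁷ ion with weak-field ligands the small Δₜ gives little square-planar CFSE advantage, so four ligands adopt the sterically favoured tetrahedral geometry. → tetrahedral.
For [PdBr₄]²−: Summing ligand charges against the −2 overall charge gives an oxidation state of +2 for palladium. Palladium is a group-10 element; Pd(II) is therefore d⁸. A 4d d⁸ ion has a large crystal-field splitting; square planar leaves the high-energy d_{x²−y²} orbital empty and maximises CFSE. → square planar.

[PdBr₄]²−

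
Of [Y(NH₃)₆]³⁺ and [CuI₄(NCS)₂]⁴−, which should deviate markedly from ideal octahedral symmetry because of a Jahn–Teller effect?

[CuI₄(NCS)₂]⁴−

[Y(NH₃)₆]³⁺: Ligand charges: ammonia is neutral. With an overall charge of +3 the yttrium centre must be in the +3 oxidation state. Yttrium is a group-3 element; Y(III) is therefore d⁰. The d⁰ configuration leaves the e_g set evenly filled (or empty) — no strong Jahn–Teller driving force.
[CuI₄(NCS)₂]⁴−: Ligand charges: each iodide is −1; each isothiocyanate is −1. With an overall charge of −4 the copper centre must be in the +2 oxidation state. Cu sits in group 11, so the d-electron count is 11 − 2 = 9. The t₂g⁶e_g³ configuration has an unevenly filled e_g set; the Jahn–Teller theorem predicts a tetragonal distortion (typically axial elongation) to lift the degeneracy.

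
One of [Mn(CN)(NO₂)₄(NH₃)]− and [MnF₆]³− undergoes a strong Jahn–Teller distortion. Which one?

[MnF₆]³−

[Mn(CN)(NO₂)₄(NH₃)]−: Each cyanide is −1; each nitro (N-bound nitrite) is −1; ammonia is neutral; balancing the −1 overall charge requires Mn(IV). Mn sits in group 7, so the d-electron count is 7 − 4 = 3. The d³ configuration leaves the e_g set evenly filled (or empty) — no strong Jahn–Teller driving force.
[MnF₆]³−: Each fluoride is −1; balancing the −3 overall charge requires Mn(III). Manganese is a group-7 element; Mn(III) is therefore d⁴. Fluoride is a weak-field ligand for a first-row metal, so the complex is high-spin. The t₂g³e_g¹ (high-spin) configuration has an unevenly filled e_g set; the Jahn–Teller theorem predicts a tetragonal distortion (typically axial elongation) to lift the degeneracy.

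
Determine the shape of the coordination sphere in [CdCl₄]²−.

Each chloride is −1; balancing the −2 overall charge requires Cd(II).
Cd sits in group 12, so the d-electron count is 12 − 2 = 10.
Coordination number: 4.
A d¹⁰ ion has no crystal-field stabilisation preference between square planar and tetrahedral, so four ligands adopt the sterically favoured tetrahedral geometry.

tetrahedral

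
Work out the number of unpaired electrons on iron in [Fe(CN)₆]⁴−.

0 unpaired electrons

Each cyanide is −1; balancing the −4 overall charge requires Fe(II).
Fe sits in group 8, so the d-electron count is 8 − 2 = 6.
The spin state decides the count: Cyanide is a strong-field ligand (high in the spectrochemical series) for a first-row metal, so the complex is low-spin.
An octahedral low-spin d⁶ ion is t₂g⁶e_g⁰, giving 0 unpaired electrons.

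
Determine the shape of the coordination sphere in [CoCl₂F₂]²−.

tetrahedral

Ligand charges: each chloride is −1; each fluoride is −1. With an overall charge of −2 the cobalt centre must be in the +2 oxidation state.
Co sits in group 9, so the d-electron count is 9 − 2 = 7.
With 4 monodentate ligands the coordination number is 4.
Chloride and fluoride are weak-field ligands.
For a high-spin 3d d⁷ ion with weak-field ligands the small Δₜ gives little square-planar CFSE advantage, so four ligands adopt the sterically favoured tetrahedral geometry.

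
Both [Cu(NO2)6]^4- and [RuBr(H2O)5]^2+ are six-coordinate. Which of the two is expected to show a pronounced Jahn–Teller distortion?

[Cu(NO2)6]^4-: Summing ligand charges against the −4 overall charge gives an oxidation state of +2 for copper. Copper is a group-11 element; Cu(II) is therefore d⁹. The t₂g⁶e_g³ configuration has an unevenly filled e_g set; the Jahn–Teller theorem predicts a tetragonal distortion (typically axial elongation) to lift the degeneracy.
[RuBr(H2O)5]^2+: Ligand charges: each bromide is −1; water is neutral. With an overall charge of +2 the ruthenium centre must be in the +3 oxidation state. Group 8 minus oxidation state 3 gives a d⁵ configuration. A 4d ion has a large Δₒ and is invariably low-spin. The d⁵ configuration leaves the e_g set evenly filled (or empty) — no strong Jahn–Teller driving force.

[Cu(NO2)6]^4-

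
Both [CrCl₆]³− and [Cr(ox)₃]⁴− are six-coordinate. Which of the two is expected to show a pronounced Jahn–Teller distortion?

[Cr(ox)₃]⁴−

[CrCl₆]³−: Ligand charges: each chloride is −1. With an overall charge of −3 the chromium centre must be in the +3 oxidation state. Chromium is a group-6 element; Cr(III) is therefore d³. The d³ configuration leaves the e_g set evenly filled (or empty) — no strong Jahn–Teller driving force.
[Cr(ox)₃]⁴−: Each oxalate is −2; balancing the −4 overall charge requires Cr(II). Group 6 minus oxidation state 2 gives a d⁴ configuration. Oxalate is a weak-field ligand for a first-row metal, so the complex is high-spin. The t₂g³e_g¹ (high-spin) configuration has an unevenly filled e_g set; the Jahn–Teller theorem predicts a tetragonal distortion (typically axial elongation) to lift the degeneracy.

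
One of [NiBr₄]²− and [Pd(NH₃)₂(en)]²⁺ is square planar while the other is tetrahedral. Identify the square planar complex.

[Pd(NH₃)₂(en)]²⁺

For [NiBr₄]²−: Each bromide is −1; balancing the −2 overall charge requires Ni(II). Group 10 minus oxidation state 2 gives a d⁸ configuration. Bromide is a weak-field ligand. With weak-field ligands the CFSE gain from square planar is small, so a 3d d⁸ ion takes the sterically preferred tetrahedral geometry. → tetrahedral.
For [Pd(NH₃)₂(en)]²⁺: Ammonia is neutral; ethylenediamine is neutral; balancing the +2 overall charge requires Pd(II). Pd sits in group 10, so the d-electron count is 10 − 2 = 8. A 4d d⁸ ion has a large crystal-field splitting; square planar leaves the high-energy d_{x²−y²} orbital empty and maximises CFSE. → square planar.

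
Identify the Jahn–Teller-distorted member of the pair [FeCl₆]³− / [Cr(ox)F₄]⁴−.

[Cr(ox)F₄]⁴−

[FeCl₆]³−: Ligand charges: each chloride is −1. With an overall charge of −3 the iron centre must be in the +3 oxidation state. Fe sits in group 8, so the d-electron count is 8 − 3 = 5. Chloride is a weak-field ligand for a first-row metal, so the complex is high-spin. The d⁵ configuration leaves the e_g set evenly filled (or empty) — no strong Jahn–Teller driving force.
[Cr(ox)F₄]⁴−: Each oxalate is −2; each fluoride is −1; balancing the −4 overall charge requires Cr(II). Cr sits in group 6, so the d-electron count is 6 − 2 = 4. Fluoride and oxalate are weak-field ligands for a first-row metal, so the complex is high-spin. The t₂g³e_g¹ (high-spin) configuration has an unevenly filled e_g set; the Jahn–Teller theorem predicts a tetragonal distortion (typically axial elongation) to lift the degeneracy.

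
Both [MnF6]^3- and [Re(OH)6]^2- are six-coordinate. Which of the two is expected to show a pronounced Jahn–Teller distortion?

[MnF6]^3-

[MnF6]^3-: Summing ligand charges against the −3 overall charge gives an oxidation state of +3 for manganese. Mn sits in group 7, so the d-electron count is 7 − 3 = 4. Fluoride is a weak-field ligand for a first-row metal, so the complex is high-spin. The t₂g³e_g¹ (high-spin) configuration has an unevenly filled e_g set; the Jahn–Teller theorem predicts a tetragonal distortion (typically axial elongation) to lift the degeneracy.
[Re(OH)6]^2-: Ligand charges: each hydroxide is −1. With an overall charge of −2 the rhenium centre must be in the +4 oxidation state. Re sits in group 7, so the d-electron count is 7 − 4 = 3. The d³ configuration leaves the e_g set evenly filled (or empty) — no strong Jahn–Teller driving force.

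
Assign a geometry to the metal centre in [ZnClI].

linear

Summing ligand charges against the 0 overall charge gives an oxidation state of +2 for zinc.
Zinc is a group-12 element; Zn(II) is therefore d¹⁰.
With 2 monodentate ligands the coordination number is 2.
A d¹⁰ ion with only two ligands adopts a linear arrangement (sp hybridisation; no CFSE preference).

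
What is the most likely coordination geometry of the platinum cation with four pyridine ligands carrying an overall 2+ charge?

Pyridine is neutral; balancing the +2 overall charge requires Pt(II).
Platinum is a group-10 element; Pt(II) is therefore d⁸.
With 4 monodentate ligands the coordination number is 4.
A 5d d⁸ ion has a large crystal-field splitting; square planar leaves the high-energy d_{x²−y²} orbital empty and maximises CFSE.

square planar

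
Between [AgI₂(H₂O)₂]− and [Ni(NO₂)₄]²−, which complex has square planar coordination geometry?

[Ni(NO₂)₄]²−

For [AgI₂(H₂O)₂]−: Each iodide is −1; water is neutral; balancing the −1 overall charge requires Ag(I). Group 11 minus oxidation state 1 gives a d¹⁰ configuration. A d¹⁰ ion has no crystal-field stabilisation preference between square planar and tetrahedral, so four ligands adopt the sterically favoured tetrahedral geometry. → tetrahedral.
For [Ni(NO₂)₄]²−: Summing ligand charges against the −2 overall charge gives an oxidation state of +2 for nickel. Nickel is a group-10 element; Ni(II) is therefore d⁸. Nitro (N-bound nitrite) is a strong-field ligand (high in the spectrochemical series). A 3d d⁸ ion with strong-field ligands gains enough CFSE to favour square planar over tetrahedral. → square planar.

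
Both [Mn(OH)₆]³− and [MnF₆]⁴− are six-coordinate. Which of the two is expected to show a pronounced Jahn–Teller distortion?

[Mn(OH)₆]³−: Summing ligand charges against the −3 overall charge gives an oxidation state of +3 for manganese. Mn sits in group 7, so the d-electron count is 7 − 3 = 4. Hydroxide is a weak-field ligand for a first-row metal, so the complex is high-spin. The t₂g³e_g¹ (high-spin) configuration has an unevenly filled e_g set; the Jahn–Teller theorem predicts a tetragonal distortion (typically axial elongation) to lift the degeneracy.
[MnF₆]⁴−: Ligand charges: each fluoride is −1. With an overall charge of −4 the manganese centre must be in the +2 oxidation state. Mn sits in group 7, so the d-electron count is 7 − 2 = 5. Fluoride is a weak-field ligand for a first-row metal, so the complex is high-spin. The d⁵ configuration leaves the e_g set evenly filled (or empty) — no strong Jahn–Teller driving force.

[Mn(OH)₆]³−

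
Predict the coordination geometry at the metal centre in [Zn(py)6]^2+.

Ligand charges: pyridine is neutral. With an overall charge of +2 the zinc centre must be in the +2 oxidation state.
Group 12 minus oxidation state 2 gives a d¹⁰ configuration.
With 6 monodentate ligands the coordination number is 6.
Six donors around a single metal centre give an octahedral coordination sphere.

octahedral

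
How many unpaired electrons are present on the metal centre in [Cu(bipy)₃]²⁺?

2,2′-bipyridine is neutral; balancing the +2 overall charge requires Cu(II).
Group 11 minus oxidation state 2 gives a d⁹ configuration.
Counting donor atoms: 3×2,2′-bipyridine (bidentate) → 6 donors. Coordination number = 6.
In an octahedral field the d⁹ configuration is t₂g⁶e_g³ (only one arrangement possible), giving 1 unpaired electron.

1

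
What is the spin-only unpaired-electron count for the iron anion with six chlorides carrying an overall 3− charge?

Ligand charges: each chloride is −1. With an overall charge of −3 the iron centre must be in the +3 oxidation state.
Iron is a group-8 element; Fe(III) is therefore d⁵.
The spin state decides the count: Chloride is a weak-field ligand for a first-row metal, so the complex is high-spin.
An octahedral high-spin d⁵ ion is t₂g³e_g², giving 5 unpaired electrons.

5 unpaired electrons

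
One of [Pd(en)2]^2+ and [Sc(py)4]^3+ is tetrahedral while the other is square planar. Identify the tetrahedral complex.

For [Pd(en)2]^2+: Summing ligand charges against the +2 overall charge gives an oxidation state of +2 for palladium. Group 10 minus oxidation state 2 gives a d⁸ configuration. A 4d d⁸ ion has a large crystal-field splitting; square planar leaves the high-energy d_{x²−y²} orbital empty and maximises CFSE. → square planar.
For [Sc(py)4]^3+: Summing ligand charges against the +3 overall charge gives an oxidation state of +3 for scandium. Sc sits in group 3, so the d-electron count is 3 − 3 = 0. A d⁰ ion has no crystal-field stabilisation preference between square planar and tetrahedral, so four ligands adopt the sterically favoured tetrahedral geometry. → tetrahedral.

[Sc(py)4]^3+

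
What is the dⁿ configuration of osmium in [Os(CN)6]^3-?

d⁵

Each cyanide is −1; balancing the −3 overall charge requires Os(III).
Group 8 minus oxidation state 3 gives a d⁵ configuration.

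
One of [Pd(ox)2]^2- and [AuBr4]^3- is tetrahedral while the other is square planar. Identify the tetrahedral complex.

[AuBr4]^3-

For [Pd(ox)2]^2-: Summing ligand charges against the −2 overall charge gives an oxidation state of +2 for palladium. Palladium is a group-10 element; Pd(II) is therefore d⁸. A 4d d⁸ ion has a large crystal-field splitting; square planar leaves the high-energy d_{x²−y²} orbital empty and maximises CFSE. → square planar.
For [AuBr4]^3-: Ligand charges: each bromide is −1. With an overall charge of −3 the gold centre must be in the +1 oxidation state. Au sits in group 11, so the d-electron count is 11 − 1 = 10. A d¹⁰ ion has no crystal-field stabilisation preference between square planar and tetrahedral, so four ligands adopt the sterically favoured tetrahedral geometry. → tetrahedral.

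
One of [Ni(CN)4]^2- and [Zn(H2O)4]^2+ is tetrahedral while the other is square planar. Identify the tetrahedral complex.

For [Ni(CN)4]^2-: Ligand charges: each cyanide is −1. With an overall charge of −2 the nickel centre must be in the +2 oxidation state. Group 10 minus oxidation state 2 gives a d⁸ configuration. Cyanide is a strong-field ligand (high in the spectrochemical series). A 3d d⁸ ion with strong-field ligands gains enough CFSE to favour square planar over tetrahedral. → square planar.
For [Zn(H2O)4]^2+: Ligand charges: water is neutral. With an overall charge of +2 the zinc centre must be in the +2 oxidation state. Zinc is a group-12 element; Zn(II) is therefore d¹⁰. A d¹⁰ ion has no crystal-field stabilisation preference between square planar and tetrahedral, so four ligands adopt the sterically favoured tetrahedral geometry. → tetrahedral.

[Zn(H2O)4]^2+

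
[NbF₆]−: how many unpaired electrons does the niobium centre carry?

Summing ligand charges against the −1 overall charge gives an oxidation state of +5 for niobium.
Group 5 minus oxidation state 5 gives a d⁰ configuration.
In an octahedral field the d⁰ configuration is t₂g⁰e_g⁰, giving 0 unpaired electrons.

0 unpaired electrons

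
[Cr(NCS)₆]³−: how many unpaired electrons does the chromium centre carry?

Each isothiocyanate is −1; balancing the −3 overall charge requires Cr(III).
Group 6 minus oxidation state 3 gives a d³ configuration.
In an octahedral field the d³ configuration is t₂g³e_g⁰ (only one arrangement possible), giving 3 unpaired electrons.

3 unpaired electrons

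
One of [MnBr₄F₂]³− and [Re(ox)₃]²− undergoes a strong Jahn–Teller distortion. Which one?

[MnBr₄F₂]³−

[MnBr₄F₂]³−: Each bromide is −1; each fluoride is −1; balancing the −3 overall charge requires Mn(III). Manganese is a group-7 element; Mn(III) is therefore d⁴. Bromide and fluoride are weak-field ligands for a first-row metal, so the complex is high-spin. The t₂g³e_g¹ (high-spin) configuration has an unevenly filled e_g set; the Jahn–Teller theorem predicts a tetragonal distortion (typically axial elongation) to lift the degeneracy.
[Re(ox)₃]²−: Ligand charges: each oxalate is −2. With an overall charge of −2 the rhenium centre must be in the +4 oxidation state. Rhenium is a group-7 element; Re(IV) is therefore d³. The d³ configuration leaves the e_g set evenly filled (or empty) — no strong Jahn–Teller driving force.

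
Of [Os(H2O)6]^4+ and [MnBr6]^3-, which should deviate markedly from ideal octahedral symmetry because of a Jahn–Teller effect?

[Os(H2O)6]^4+: Ligand charges: water is neutral. With an overall charge of +4 the osmium centre must be in the +4 oxidation state. Os sits in group 8, so the d-electron count is 8 − 4 = 4. A 5d ion has a large Δₒ and is invariably low-spin. The d⁴ configuration leaves the e_g set evenly filled (or empty) — no strong Jahn–Teller driving force.
[MnBr6]^3-: Summing ligand charges against the −3 overall charge gives an oxidation state of +3 for manganese. Group 7 minus oxidation state 3 gives a d⁴ configuration. Bromide is a weak-field ligand for a first-row metal, so the complex is high-spin. The t₂g³e_g¹ (high-spin) configuration has an unevenly filled e_g set; the Jahn–Teller theorem predicts a tetragonal distortion (typically axial elongation) to lift the degeneracy.

[MnBr6]^3-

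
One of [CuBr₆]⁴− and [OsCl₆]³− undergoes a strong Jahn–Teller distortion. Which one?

[CuBr₆]⁴−: Ligand charges: each bromide is −1. With an overall charge of −4 the copper centre must be in the +2 oxidation state. Cu sits in group 11, so the d-electron count is 11 − 2 = 9. The t₂g⁶e_g³ configuration has an unevenly filled e_g set; the Jahn–Teller theorem predicts a tetragonal distortion (typically axial elongation) to lift the degeneracy.
[OsCl₆]³−: Each chloride is −1; balancing the −3 overall charge requires Os(III). Group 8 minus oxidation state 3 gives a d⁵ configuration. A 5d ion has a large Δₒ and is invariably low-spin. The d⁵ configuration leaves the e_g set evenly filled (or empty) — no strong Jahn–Teller driving force.

[CuBr₆]⁴−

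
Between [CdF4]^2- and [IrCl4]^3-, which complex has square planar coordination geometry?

[IrCl4]^3-

For [CdF4]^2-: Each fluoride is −1; balancing the −2 overall charge requires Cd(II). Cd sits in group 12, so the d-electron count is 12 − 2 = 10. A d¹⁰ ion has no crystal-field stabilisation preference between square planar and tetrahedral, so four ligands adopt the sterically favoured tetrahedral geometry. → tetrahedral.
For [IrCl4]^3-: Ligand charges: each chloride is −1. With an overall charge of −3 the iridium centre must be in the +1 oxidation state. Ir sits in group 9, so the d-electron count is 9 − 1 = 8. A 5d d⁸ ion has a large crystal-field splitting; square planar leaves the high-energy d_{x²−y²} orbital empty and maximises CFSE. → square planar.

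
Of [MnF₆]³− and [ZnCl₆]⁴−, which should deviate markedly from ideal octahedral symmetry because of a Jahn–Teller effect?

[MnF₆]³−: Ligand charges: each fluoride is −1. With an overall charge of −3 the manganese centre must be in the +3 oxidation state. Mn sits in group 7, so the d-electron count is 7 − 3 = 4. Fluoride is a weak-field ligand for a first-row metal, so the complex is high-spin. The t₂g³e_g¹ (high-spin) configuration has an unevenly filled e_g set; the Jahn–Teller theorem predicts a tetragonal distortion (typically axial elongation) to lift the degeneracy.
[ZnCl₆]⁴−: Ligand charges: each chloride is −1. With an overall charge of −4 the zinc centre must be in the +2 oxidation state. Zn sits in group 12, so the d-electron count is 12 − 2 = 10. The d¹⁰ configuration leaves the e_g set evenly filled (or empty) — no strong Jahn–Teller driving force.

[MnF₆]³−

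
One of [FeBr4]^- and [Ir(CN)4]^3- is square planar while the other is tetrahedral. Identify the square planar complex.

[Ir(CN)4]^3-

For [FeBr4]^-: Summing ligand charges against the −1 overall charge gives an oxidation state of +3 for iron. Iron is a group-8 element; Fe(III) is therefore d⁵. A high-spin d⁵ ion has zero CFSE in either geometry, so four ligands adopt the sterically favoured tetrahedral geometry. → tetrahedral.
For [Ir(CN)4]^3-: Ligand charges: each cyanide is −1. With an overall charge of −3 the iridium centre must be in the +1 oxidation state. Ir sits in group 9, so the d-electron count is 9 − 1 = 8. A 5d d⁸ ion has a large crystal-field splitting; square planar leaves the high-energy d_{x²−y²} orbital empty and maximises CFSE. → square planar.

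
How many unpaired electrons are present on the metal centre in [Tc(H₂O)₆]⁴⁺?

Water is neutral; balancing the +4 overall charge requires Tc(IV).
Technetium is a group-7 element; Tc(IV) is therefore d³.
In an octahedral field the d³ configuration is t₂g³e_g⁰ (only one arrangement possible), giving 3 unpaired electrons.

3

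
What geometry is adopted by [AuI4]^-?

Summing ligand charges against the −1 overall charge gives an oxidation state of +3 for gold.
Group 11 minus oxidation state 3 gives a d⁸ configuration.
With 4 monodentate ligands the coordination number is 4.
A 5d d⁸ ion has a large crystal-field splitting; square planar leaves the high-energy d_{x²−y²} orbital empty and maximises CFSE.

square planar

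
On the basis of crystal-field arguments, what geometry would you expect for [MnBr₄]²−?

Summing ligand charges against the −2 overall charge gives an oxidation state of +2 for manganese.
Manganese is a group-7 element; Mn(II) is therefore d⁵.
Coordination number: 4.
Bromide is a weak-field ligand.
A high-spin d⁵ ion has zero CFSE in either geometry, so four ligands adopt the sterically favoured tetrahedral geometry.

tetrahedral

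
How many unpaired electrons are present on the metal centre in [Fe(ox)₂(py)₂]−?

Each oxalate is −2; pyridine is neutral; balancing the −1 overall charge requires Fe(III).
Iron is a group-8 element; Fe(III) is therefore d⁵.
Counting donor atoms: 2×oxalate (bidentate) → 4 donors; 2×pyridine (monodentate) → 2 donors. Coordination number = 6.
The spin state decides the count: Oxalate is a weak-field ligand for a first-row metal, so the complex is high-spin.
An octahedral high-spin d⁵ ion is t₂g³e_g², giving 5 unpaired electrons.

5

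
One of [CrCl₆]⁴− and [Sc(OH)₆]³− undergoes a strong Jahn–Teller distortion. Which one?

[CrCl₆]⁴−: Summing ligand charges against the −4 overall charge gives an oxidation state of +2 for chromium. Chromium is a group-6 element; Cr(II) is therefore d⁴. Chloride is a weak-field ligand for a first-row metal, so the complex is high-spin. The t₂g³e_g¹ (high-spin) configuration has an unevenly filled e_g set; the Jahn–Teller theorem predicts a tetragonal distortion (typically axial elongation) to lift the degeneracy.
[Sc(OH)₆]³−: Summing ligand charges against the −3 overall charge gives an oxidation state of +3 for scandium. Group 3 minus oxidation state 3 gives a d⁰ configuration. The d⁰ configuration leaves the e_g set evenly filled (or empty) — no strong Jahn–Teller driving force.

[CrCl₆]⁴−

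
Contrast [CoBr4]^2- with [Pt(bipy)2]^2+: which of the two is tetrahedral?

[CoBr4]^2-

For [CoBr4]^2-: Ligand charges: each bromide is −1. With an overall charge of −2 the cobalt centre must be in the +2 oxidation state. Co sits in group 9, so the d-electron count is 9 − 2 = 7. For a high-spin 3d d⁷ ion with weak-field ligands the small Δₜ gives little square-planar CFSE advantage, so four ligands adopt the sterically favoured tetrahedral geometry. → tetrahedral.
For [Pt(bipy)2]^2+: 2,2′-bipyridine is neutral; balancing the +2 overall charge requires Pt(II). Group 10 minus oxidation state 2 gives a d⁸ configuration. A 5d d⁸ ion has a large crystal-field splitting; square planar leaves the high-energy d_{x²−y²} orbital empty and maximises CFSE. → square planar.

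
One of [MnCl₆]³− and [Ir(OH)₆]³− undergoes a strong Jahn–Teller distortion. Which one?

[MnCl₆]³−: Summing ligand charges against the −3 overall charge gives an oxidation state of +3 for manganese. Mn sits in group 7, so the d-electron count is 7 − 3 = 4. Chloride is a weak-field ligand for a first-row metal, so the complex is high-spin. The t₂g³e_g¹ (high-spin) configuration has an unevenly filled e_g set; the Jahn–Teller theorem predicts a tetragonal distortion (typically axial elongation) to lift the degeneracy.
[Ir(OH)₆]³−: Each hydroxide is −1; balancing the −3 overall charge requires Ir(III). Iridium is a group-9 element; Ir(III) is therefore d⁶. A 5d ion has a large Δₒ and is invariably low-spin. The d⁶ configuration leaves the e_g set evenly filled (or empty) — no strong Jahn–Teller driving force.

[MnCl₆]³−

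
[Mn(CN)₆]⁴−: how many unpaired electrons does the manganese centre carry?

1

Summing ligand charges against the −4 overall charge gives an oxidation state of +2 for manganese.
Group 7 minus oxidation state 2 gives a d⁵ configuration.
The spin state decides the count: Cyanide is a strong-field ligand (high in the spectrochemical series) for a first-row metal, so the complex is low-spin.
An octahedral low-spin d⁵ ion is t₂g⁵e_g⁰, giving 1 unpaired electron.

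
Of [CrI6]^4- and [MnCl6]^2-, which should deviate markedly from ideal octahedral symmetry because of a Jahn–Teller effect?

[CrI6]^4-: Each iodide is −1; balancing the −4 overall charge requires Cr(II). Chromium is a group-6 element; Cr(II) is therefore d⁴. Iodide is a weak-field ligand for a first-row metal, so the complex is high-spin. The t₂g³e_g¹ (high-spin) configuration has an unevenly filled e_g set; the Jahn–Teller theorem predicts a tetragonal distortion (typically axial elongation) to lift the degeneracy.
[MnCl6]^2-: Ligand charges: each chloride is −1. With an overall charge of −2 the manganese centre must be in the +4 oxidation state. Group 7 minus oxidation state 4 gives a d³ configuration. The d³ configuration leaves the e_g set evenly filled (or empty) — no strong Jahn–Teller driving force.

[CrI6]^4-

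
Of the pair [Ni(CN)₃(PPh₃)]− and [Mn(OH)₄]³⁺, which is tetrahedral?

[Mn(OH)₄]³⁺

For [Ni(CN)₃(PPh₃)]−: Ligand charges: each cyanide is −1; triphenylphosphine is neutral. With an overall charge of −1 the nickel centre must be in the +2 oxidation state. Ni sits in group 10, so the d-electron count is 10 − 2 = 8. Cyanide and triphenylphosphine are strong-field ligands (high in the spectrochemical series). A 3d d⁸ ion with strong-field ligands gains enough CFSE to favour square planar over tetrahedral. → square planar.
For [Mn(OH)₄]³⁺: Ligand charges: each hydroxide is −1. With an overall charge of +3 the manganese centre must be in the +7 oxidation state. Manganese is a group-7 element; Mn(VII) is therefore d⁰. A d⁰ ion has no crystal-field stabilisation preference between square planar and tetrahedral, so four ligands adopt the sterically favoured tetrahedral geometry. → tetrahedral.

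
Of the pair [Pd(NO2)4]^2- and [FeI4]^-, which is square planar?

For [Pd(NO2)4]^2-: Summing ligand charges against the −2 overall charge gives an oxidation state of +2 for palladium. Pd sits in group 10, so the d-electron count is 10 − 2 = 8. A 4d d⁸ ion has a large crystal-field splitting; square planar leaves the high-energy d_{x²−y²} orbital empty and maximises CFSE. → square planar.
For [FeI4]^-: Ligand charges: each iodide is −1. With an overall charge of −1 the iron centre must be in the +3 oxidation state. Group 8 minus oxidation state 3 gives a d⁵ configuration. A high-spin d⁵ ion has zero CFSE in either geometry, so four ligands adopt the sterically favoured tetrahedral geometry. → tetrahedral.

[Pd(NO2)4]^2-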